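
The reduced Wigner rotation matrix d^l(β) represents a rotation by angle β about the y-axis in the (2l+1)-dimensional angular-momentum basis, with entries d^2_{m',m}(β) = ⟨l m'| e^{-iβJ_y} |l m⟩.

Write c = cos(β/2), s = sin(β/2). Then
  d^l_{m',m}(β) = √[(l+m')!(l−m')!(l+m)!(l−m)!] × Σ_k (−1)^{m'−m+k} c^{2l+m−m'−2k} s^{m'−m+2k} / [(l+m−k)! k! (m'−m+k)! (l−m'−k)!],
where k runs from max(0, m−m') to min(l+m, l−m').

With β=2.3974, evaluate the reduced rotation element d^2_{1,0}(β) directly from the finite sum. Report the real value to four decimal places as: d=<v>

d=0.6103

d^2_{1,0}(β=2.3974) via Wigner's sum:
Half-angle: c=0.363569, s=0.931567. N=√(6·1·2·2)=4.898979
The bounds max(0,m−m')=0 and min(l+m,l−m')=1 give 2 terms
  k=0: (−1)^1·4.8990/(2)·0.3636^3·0.9316^1 = -0.109661
  k=1: (−1)^2·4.8990/(2)·0.3636^1·0.9316^3 = +0.719955
d^2_{1,0}(2.3974) = -0.109661 +0.719955 = +0.610294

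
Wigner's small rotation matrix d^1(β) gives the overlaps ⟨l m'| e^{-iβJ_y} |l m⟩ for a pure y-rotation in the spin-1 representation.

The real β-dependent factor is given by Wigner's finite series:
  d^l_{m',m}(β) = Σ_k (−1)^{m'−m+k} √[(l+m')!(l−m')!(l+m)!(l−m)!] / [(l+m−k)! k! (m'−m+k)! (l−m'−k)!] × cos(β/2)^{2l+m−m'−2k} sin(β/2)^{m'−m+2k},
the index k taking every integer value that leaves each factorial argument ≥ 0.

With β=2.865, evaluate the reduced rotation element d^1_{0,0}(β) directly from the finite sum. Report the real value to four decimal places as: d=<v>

d^1_{0,0}(β=2.865) via Wigner's sum:
Half-angle: c=0.137856, s=0.990452. N=√(1·1·1·1)=1.000000
The bounds max(0,m−m')=0 and min(l+m,l−m')=1 give 2 terms
  k=0: (−1)^0·1.0000/(1)·0.1379^2·0.9905^0 = +0.019004
  k=1: (−1)^1·1.0000/(1)·0.1379^0·0.9905^2 = -0.980996
d^1_{0,0}(2.865) = +0.019004 -0.980996 = -0.961991

d=-0.9620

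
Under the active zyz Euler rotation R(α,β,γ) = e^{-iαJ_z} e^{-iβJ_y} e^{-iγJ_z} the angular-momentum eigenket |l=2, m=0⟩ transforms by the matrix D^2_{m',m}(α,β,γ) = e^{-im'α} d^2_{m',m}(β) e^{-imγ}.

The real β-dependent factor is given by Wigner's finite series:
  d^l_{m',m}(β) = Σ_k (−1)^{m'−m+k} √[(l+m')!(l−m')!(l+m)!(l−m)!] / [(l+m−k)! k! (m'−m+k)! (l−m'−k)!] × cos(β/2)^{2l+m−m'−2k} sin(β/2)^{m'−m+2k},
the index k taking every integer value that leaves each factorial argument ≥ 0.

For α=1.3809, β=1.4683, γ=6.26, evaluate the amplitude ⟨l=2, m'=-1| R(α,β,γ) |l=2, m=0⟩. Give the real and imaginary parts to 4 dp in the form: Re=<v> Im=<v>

Re=0.0235 Im=0.1224

D^2_{-1,0}(1.3809,1.4683,6.26) = e^{-i·-1·1.3809}·d^2_{-1,0}(1.4683)·e^{-i·0·6.26}. Compute d first:
With c≡cos(β/2)=0.742400 and s≡sin(β/2)=0.669956, N=[1·6·2·2]^{1/2}=4.898979
k: max(0,(0)−(-1))=1 … min(2+(0),2−(-1))=2
  k=1: (−1)^0·4.8990/(2)·0.7424^3·0.6700^1 = +0.671486
  k=2: (−1)^1·4.8990/(2)·0.7424^1·0.6700^3 = -0.546831
d^2_{-1,0}(1.4683) = +0.671486 -0.546831 = +0.124655
Phases: e^{-i·(-1)·1.3809}=+0.188757+0.982024i, e^{-i·(0)·6.26}=+1.000000+0.000000i ⇒ D=+0.023529+0.122414i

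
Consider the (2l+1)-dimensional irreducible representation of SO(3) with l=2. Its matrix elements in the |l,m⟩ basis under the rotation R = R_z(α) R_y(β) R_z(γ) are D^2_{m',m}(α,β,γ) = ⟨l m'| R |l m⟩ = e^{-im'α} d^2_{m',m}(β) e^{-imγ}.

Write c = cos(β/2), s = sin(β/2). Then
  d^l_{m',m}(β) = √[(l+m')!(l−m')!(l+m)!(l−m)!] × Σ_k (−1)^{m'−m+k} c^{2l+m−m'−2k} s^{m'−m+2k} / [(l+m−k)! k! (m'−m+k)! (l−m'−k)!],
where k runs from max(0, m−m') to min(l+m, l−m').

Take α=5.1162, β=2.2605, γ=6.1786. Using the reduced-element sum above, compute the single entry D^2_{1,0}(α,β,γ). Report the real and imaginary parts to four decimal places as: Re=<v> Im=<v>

Re=0.2362 Im=0.5528

Split into d^2_{1,0}(β=2.2605) × two z-phases.
With c≡cos(β/2)=0.426434 and s≡sin(β/2)=0.904519, N=[6·1·2·2]^{1/2}=4.898979
k∈{0,1} keeps every argument non-negative
  k=0: (−1)^1·4.8990/(2)·0.4264^3·0.9045^1 = -0.171810
  k=1: (−1)^2·4.8990/(2)·0.4264^1·0.9045^3 = +0.773001
d^2_{1,0}(2.2605) = -0.171810 +0.773001 = +0.601191
Phases: e^{-i·(1)·5.1162}=+0.392926+0.919570i, e^{-i·(0)·6.1786}=+1.000000+0.000000i ⇒ D=+0.236223+0.552837i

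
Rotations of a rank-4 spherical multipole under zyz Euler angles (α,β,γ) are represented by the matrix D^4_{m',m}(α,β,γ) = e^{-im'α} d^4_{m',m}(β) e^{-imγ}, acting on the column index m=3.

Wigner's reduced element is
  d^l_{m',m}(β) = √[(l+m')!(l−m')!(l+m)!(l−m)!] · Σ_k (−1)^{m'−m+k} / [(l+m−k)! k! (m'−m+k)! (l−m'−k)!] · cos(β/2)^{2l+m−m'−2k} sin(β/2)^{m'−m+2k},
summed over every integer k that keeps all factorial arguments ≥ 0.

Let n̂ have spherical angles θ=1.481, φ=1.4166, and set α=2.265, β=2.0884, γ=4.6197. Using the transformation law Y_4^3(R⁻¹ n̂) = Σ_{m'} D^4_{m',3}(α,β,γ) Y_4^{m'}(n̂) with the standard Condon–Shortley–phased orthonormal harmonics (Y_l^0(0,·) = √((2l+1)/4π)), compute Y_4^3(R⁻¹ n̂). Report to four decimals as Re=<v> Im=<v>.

Re=-0.1436 Im=0.3785

Need the full column D^4_{m',3} for m'=−4..4 at α=2.265, β=2.0884, γ=4.6197.
cos(β/2)=0.502594, sin(β/2)=0.864523
d^4_{-4,3}: single k=7 term ⇒ +0.513094;  D = +0.044435+0.511166i
d^4_{-3,3}: k∈[6..7] ⇒ +0.738228 -0.312041 = +0.426187;  D = +0.302708-0.300006i
d^4_{-2,3}: k∈[5..6] ⇒ +0.688206 -0.678760 = +0.009446;  D = -0.009403-0.000902i
d^4_{-1,3}: k∈[4..5] ⇒ +0.471512 -0.837072 = -0.365560;  D = -0.205966-0.302014i
d^4_{0,3}: k∈[3..4] ⇒ +0.245176 -0.725433 = -0.480257;  D = -0.131829+0.461809i
d^4_{1,3}: k∈[2..3] ⇒ +0.095615 -0.471512 = -0.375897;  D = +0.343817-0.151949i
d^4_{2,3}: k∈[1..2] ⇒ +0.026204 -0.232595 = -0.206391;  D = -0.184896-0.091711i
d^4_{3,3}: k∈[0..1] ⇒ +0.004071 -0.084324 = -0.080253;  D = +0.018589+0.078071i
d^4_{4,3}: single k=0 term ⇒ -0.019808;  D = +0.011874-0.015854i
Y_4^{m'}(θ=1.481,φ=1.4166) and Σ D·Y over m':
  (+0.0444+0.5112i)·(+0.3552+0.2519i)  (+0.3027-0.3000i)·(-0.0495+0.0992i)  (-0.0094-0.0009i)·(+0.2984+0.0951i)  (-0.2060-0.3020i)·(-0.0191+0.1229i)  (-0.1318+0.4618i)·(+0.2921+0.0000i)  (+0.3438-0.1519i)·(+0.0191+0.1229i)  (-0.1849-0.0917i)·(+0.2984-0.0951i)  (+0.0186+0.0781i)·(+0.0495+0.0992i)  (+0.0119-0.0159i)·(+0.3552-0.2519i)
Y_4^3(R⁻¹ n̂) = -0.143586+0.378475i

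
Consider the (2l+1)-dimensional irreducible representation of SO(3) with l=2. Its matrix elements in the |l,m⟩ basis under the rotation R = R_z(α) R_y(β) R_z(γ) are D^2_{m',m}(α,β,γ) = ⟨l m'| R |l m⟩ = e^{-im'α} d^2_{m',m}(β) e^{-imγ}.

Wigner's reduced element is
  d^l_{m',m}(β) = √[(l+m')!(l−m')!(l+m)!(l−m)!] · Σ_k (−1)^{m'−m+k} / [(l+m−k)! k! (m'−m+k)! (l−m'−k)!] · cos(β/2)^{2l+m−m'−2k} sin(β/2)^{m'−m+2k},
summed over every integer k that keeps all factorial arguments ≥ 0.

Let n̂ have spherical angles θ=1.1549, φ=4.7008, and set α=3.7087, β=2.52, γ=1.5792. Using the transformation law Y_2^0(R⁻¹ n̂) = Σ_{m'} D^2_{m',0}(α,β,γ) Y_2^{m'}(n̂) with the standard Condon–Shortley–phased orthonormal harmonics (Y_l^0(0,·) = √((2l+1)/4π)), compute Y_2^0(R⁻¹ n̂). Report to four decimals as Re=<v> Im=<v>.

Re=-0.3141 Im=0.0000

Need the full column D^2_{m',0} for m'=−2..2 at α=3.7087, β=2.52, γ=1.5792.
cos(β/2)=0.305817, sin(β/2)=0.952090
d^2_{-2,0}: single k=2 term ⇒ +0.207661;  D = +0.087808+0.188183i
d^2_{-1,0}: k∈[1..2] ⇒ +0.066702 -0.646505 = -0.579803;  D = +0.489039+0.311467i
d^2_{0,0}: k∈[0..2] ⇒ +0.008747 -0.339109 +0.821699 = +0.491337;  D = +0.491337+0.000000i
d^2_{1,0}: k∈[0..1] ⇒ -0.066702 +0.646505 = +0.579803;  D = -0.489039+0.311467i
d^2_{2,0}: single k=0 term ⇒ +0.207661;  D = +0.087808-0.188183i
Y_2^{m'}(θ=1.1549,φ=4.7008) and Σ D·Y over m':
  (+0.0878+0.1882i)·(-0.3231-0.0075i)  (+0.4890+0.3115i)·(-0.0033+0.2855i)  (+0.4913+0.0000i)·(-0.1610+0.0000i)  (-0.4890+0.3115i)·(+0.0033+0.2855i)  (+0.0878-0.1882i)·(-0.3231+0.0075i)
Y_2^0(R⁻¹ n̂) = -0.314090+0.000000i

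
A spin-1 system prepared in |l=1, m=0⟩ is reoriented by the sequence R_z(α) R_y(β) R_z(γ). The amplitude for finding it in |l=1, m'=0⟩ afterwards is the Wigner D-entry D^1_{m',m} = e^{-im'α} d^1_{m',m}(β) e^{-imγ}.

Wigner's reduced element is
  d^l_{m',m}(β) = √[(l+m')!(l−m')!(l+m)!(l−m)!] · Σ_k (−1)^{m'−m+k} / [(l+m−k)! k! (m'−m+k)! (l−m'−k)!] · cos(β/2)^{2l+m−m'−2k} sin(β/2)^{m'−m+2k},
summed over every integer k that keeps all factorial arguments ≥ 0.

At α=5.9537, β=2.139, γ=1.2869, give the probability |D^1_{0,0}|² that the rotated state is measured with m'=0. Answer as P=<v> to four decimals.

P=0.2896

Split into d^1_{0,0}(β=2.139) × two z-phases.
c=cos(2.139/2)=0.480563, s=sin(2.139/2)=0.876960; N=√[1·1·1·1]=1.000000
k: max(0,(0)−(0))=0 … min(1+(0),1−(0))=1
  k=0: (−1)^0·1.0000/(1)·0.4806^2·0.8770^0 = +0.230941
  k=1: (−1)^1·1.0000/(1)·0.4806^0·0.8770^2 = -0.769059
d^1_{0,0}(2.139) = +0.230941 -0.769059 = -0.538119
|D^1_{0,0}|² = |d^1_{0,0}(β)|² = (-0.538119)² = 0.289572 (the z-rotation phases have unit modulus)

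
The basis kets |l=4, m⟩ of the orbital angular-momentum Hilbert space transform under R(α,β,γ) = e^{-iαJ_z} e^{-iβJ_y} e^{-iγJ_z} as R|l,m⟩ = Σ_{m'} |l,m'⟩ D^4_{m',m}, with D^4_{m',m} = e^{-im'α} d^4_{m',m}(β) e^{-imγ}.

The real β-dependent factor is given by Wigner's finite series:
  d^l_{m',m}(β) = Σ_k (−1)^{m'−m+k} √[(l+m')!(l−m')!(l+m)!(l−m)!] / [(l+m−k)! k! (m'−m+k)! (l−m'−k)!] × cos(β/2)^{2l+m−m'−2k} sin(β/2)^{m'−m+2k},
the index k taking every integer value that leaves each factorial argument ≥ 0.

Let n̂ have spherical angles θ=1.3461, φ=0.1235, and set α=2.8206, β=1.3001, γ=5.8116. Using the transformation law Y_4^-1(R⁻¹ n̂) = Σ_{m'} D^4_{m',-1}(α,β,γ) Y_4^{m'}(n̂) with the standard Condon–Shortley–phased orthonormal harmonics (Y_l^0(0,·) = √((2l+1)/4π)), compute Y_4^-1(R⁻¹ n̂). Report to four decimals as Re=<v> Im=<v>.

Need the full column D^4_{m',-1} for m'=−4..4 at α=2.8206, β=1.3001, γ=5.8116.
cos(β/2)=0.796054, sin(β/2)=0.605226
d^4_{-4,-1}: single k=3 term ⇒ +0.530345;  D = -0.097430-0.521319i
d^4_{-3,-1}: k∈[2..3] ⇒ +0.739877 -0.712786 = +0.027091;  D = -0.003679+0.026840i
d^4_{-2,-1}: k∈[1..3] ⇒ +0.520176 -1.503387 +0.579336 = -0.403876;  D = -0.178295+0.362390i
d^4_{-1,-1}: k∈[0..3] ⇒ +0.161264 -1.398236 +1.616446 -0.311452 = +0.068023;  D = -0.047753+0.048444i
d^4_{0,-1}: k∈[0..3] ⇒ -0.548313 +1.901651 -1.099213 +0.105896 = +0.360022;  D = +0.320725-0.163558i
d^4_{1,-1}: k∈[0..3] ⇒ +0.932157 -1.616446 +0.467178 -0.018003 = -0.235114;  D = +0.232453-0.035273i
d^4_{2,-1}: k∈[0..2] ⇒ -1.002258 +0.869004 -0.100462 = -0.233716;  D = -0.230331-0.039633i
d^4_{3,-1}: k∈[0..1] ⇒ +0.712786 -0.247207 = +0.465579;  D = -0.410490-0.219685i
d^4_{4,-1}: single k=0 term ⇒ -0.306556;  D = -0.210839-0.222538i
Y_4^{m'}(θ=1.3461,φ=0.1235) and Σ D·Y over m':
  (-0.0974-0.5213i)·(+0.3519-0.1895i)  (-0.0037+0.0268i)·(+0.2408-0.0936i)  (-0.1783+0.3624i)·(-0.2011+0.0507i)  (-0.0478+0.0484i)·(-0.2705+0.0336i)  (+0.3207-0.1636i)·(+0.1689+0.0000i)  (+0.2325-0.0353i)·(+0.2705+0.0336i)  (-0.2303-0.0396i)·(-0.2011-0.0507i)  (-0.4105-0.2197i)·(-0.2408-0.0936i)  (-0.2108-0.2225i)·(+0.3519+0.1895i)
Y_4^-1(R⁻¹ n̂) = +0.106169-0.291487i

Re=0.1062 Im=-0.2915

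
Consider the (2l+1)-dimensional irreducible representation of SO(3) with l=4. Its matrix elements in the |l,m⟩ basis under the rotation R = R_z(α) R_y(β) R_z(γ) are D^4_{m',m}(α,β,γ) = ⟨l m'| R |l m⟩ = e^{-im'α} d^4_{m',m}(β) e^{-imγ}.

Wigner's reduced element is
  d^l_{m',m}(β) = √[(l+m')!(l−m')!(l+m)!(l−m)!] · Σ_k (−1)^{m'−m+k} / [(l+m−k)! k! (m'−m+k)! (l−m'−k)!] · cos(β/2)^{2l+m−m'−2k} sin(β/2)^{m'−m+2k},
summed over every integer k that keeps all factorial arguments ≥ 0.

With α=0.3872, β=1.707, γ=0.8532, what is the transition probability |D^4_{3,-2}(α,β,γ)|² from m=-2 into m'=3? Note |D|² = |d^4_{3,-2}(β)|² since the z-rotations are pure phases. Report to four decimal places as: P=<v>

Split into d^4_{3,-2}(β=1.707) × two z-phases.
With c≡cos(β/2)=0.657350 and s≡sin(β/2)=0.753586, N=[5040·1·2·720]^{1/2}=2693.993318
The bounds max(0,m−m')=0 and min(l+m,l−m')=1 give 2 terms
  k=0: (−1)^5·2693.9933/(240)·0.6573^3·0.7536^5 = -0.774886
  k=1: (−1)^6·2693.9933/(720)·0.6573^1·0.7536^7 = +0.339460
d^4_{3,-2}(1.707) = -0.774886 +0.339460 = -0.435426
|D^4_{3,-2}|² = |d^4_{3,-2}(β)|² = (-0.435426)² = 0.189596 (the z-rotation phases have unit modulus)

P=0.1896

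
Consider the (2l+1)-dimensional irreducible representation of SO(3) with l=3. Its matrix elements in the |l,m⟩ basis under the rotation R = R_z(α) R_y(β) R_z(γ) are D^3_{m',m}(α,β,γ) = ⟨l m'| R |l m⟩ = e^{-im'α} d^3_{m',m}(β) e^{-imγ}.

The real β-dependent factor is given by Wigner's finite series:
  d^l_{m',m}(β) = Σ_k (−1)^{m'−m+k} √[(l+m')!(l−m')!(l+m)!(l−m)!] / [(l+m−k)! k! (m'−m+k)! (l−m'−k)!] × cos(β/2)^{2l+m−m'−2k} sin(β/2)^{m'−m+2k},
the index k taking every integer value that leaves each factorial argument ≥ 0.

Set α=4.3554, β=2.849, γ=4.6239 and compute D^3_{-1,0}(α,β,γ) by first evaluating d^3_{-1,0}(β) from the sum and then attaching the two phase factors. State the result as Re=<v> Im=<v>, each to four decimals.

Re=-0.1564 Im=-0.4194

D^3_{-1,0}(4.3554,2.849,4.6239) = e^{-i·-1·4.3554}·d^3_{-1,0}(2.849)·e^{-i·0·4.6239}. Compute d first:
c=cos(2.849/2)=0.145775, s=sin(2.849/2)=0.989318; N=√[2·24·6·6]=41.569219
The bounds max(0,m−m')=1 and min(l+m,l−m')=3 give 3 terms
  k=1: (−1)^0·41.5692/(12)·0.1458^5·0.9893^1 = +0.000226
  k=2: (−1)^1·41.5692/(4)·0.1458^3·0.9893^3 = -0.031172
  k=3: (−1)^2·41.5692/(12)·0.1458^1·0.9893^5 = +0.478578
d^3_{-1,0}(2.849) = +0.000226 -0.031172 +0.478578 = +0.447631
Attach z-rotation phases: D = e^{-i(-1)(4.3554)}·(+0.447631)·e^{-i(0)(4.6239)} = -0.156427-0.419410i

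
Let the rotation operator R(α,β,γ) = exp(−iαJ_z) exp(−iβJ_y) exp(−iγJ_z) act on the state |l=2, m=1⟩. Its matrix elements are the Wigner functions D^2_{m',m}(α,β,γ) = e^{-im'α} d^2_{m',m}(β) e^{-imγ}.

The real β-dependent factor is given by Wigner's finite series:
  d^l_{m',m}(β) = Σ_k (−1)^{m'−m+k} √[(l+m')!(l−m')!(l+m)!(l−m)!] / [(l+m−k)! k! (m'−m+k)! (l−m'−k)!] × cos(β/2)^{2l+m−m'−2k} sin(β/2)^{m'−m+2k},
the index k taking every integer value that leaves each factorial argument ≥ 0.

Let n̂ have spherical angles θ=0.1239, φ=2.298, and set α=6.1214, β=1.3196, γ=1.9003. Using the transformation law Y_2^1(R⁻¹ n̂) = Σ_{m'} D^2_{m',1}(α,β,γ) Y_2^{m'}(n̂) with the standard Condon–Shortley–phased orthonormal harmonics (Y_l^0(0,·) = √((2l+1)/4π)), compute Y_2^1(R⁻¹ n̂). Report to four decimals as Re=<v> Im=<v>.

Need the full column D^2_{m',1} for m'=−2..2 at α=6.1214, β=1.3196, γ=1.9003.
cos(β/2)=0.790115, sin(β/2)=0.612959
d^2_{-2,1}: single k=3 term ⇒ +0.363927;  D = -0.221133-0.289038i
d^2_{-1,1}: k∈[2..3] ⇒ +0.703662 -0.141164 = +0.562498;  D = -0.265366-0.495969i
d^2_{0,1}: k∈[1..2] ⇒ +0.740590 -0.445718 = +0.294872;  D = -0.095413-0.279009i
d^2_{1,1}: k∈[0..1] ⇒ +0.389727 -0.703662 = -0.313935;  D = +0.052406+0.309530i
d^2_{2,1}: single k=0 term ⇒ -0.604689;  D = +0.003588+0.604678i
Y_2^{m'}(θ=0.1239,φ=2.298) and Σ D·Y over m':
  (-0.2211-0.2890i)·(-0.0007+0.0059i)  (-0.2654-0.4960i)·(-0.0630-0.0708i)  (-0.0954-0.2790i)·(+0.6163+0.0000i)  (+0.0524+0.3095i)·(+0.0630-0.0708i)  (+0.0036+0.6047i)·(-0.0007-0.0059i)
Y_2^1(R⁻¹ n̂) = -0.046601-0.107690i

Re=-0.0466 Im=-0.1077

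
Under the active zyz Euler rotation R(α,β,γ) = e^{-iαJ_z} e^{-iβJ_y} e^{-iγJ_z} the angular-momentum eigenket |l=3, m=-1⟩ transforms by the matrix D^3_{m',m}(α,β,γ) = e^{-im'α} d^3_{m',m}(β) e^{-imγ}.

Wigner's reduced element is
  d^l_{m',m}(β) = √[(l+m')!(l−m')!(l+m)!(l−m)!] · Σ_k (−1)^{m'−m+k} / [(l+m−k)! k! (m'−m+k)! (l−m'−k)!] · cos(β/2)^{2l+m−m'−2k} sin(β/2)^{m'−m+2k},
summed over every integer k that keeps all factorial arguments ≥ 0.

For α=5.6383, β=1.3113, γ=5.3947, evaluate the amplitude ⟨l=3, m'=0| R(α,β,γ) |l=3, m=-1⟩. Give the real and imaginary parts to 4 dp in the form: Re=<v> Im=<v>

Re=0.1770 Im=-0.2179

D^3_{0,-1}(5.6383,1.3113,5.3947) = e^{-i·0·5.6383}·d^3_{0,-1}(1.3113)·e^{-i·-1·5.3947}. Compute d first:
c=cos(1.3113/2)=0.792652, s=sin(1.3113/2)=0.609675; N=√[6·6·2·24]=41.569219
Admissible k: 0..2 (factorial args all ≥0)
  k=0: (−1)^1·41.5692/(12)·0.7927^5·0.6097^1 = -0.660847
  k=1: (−1)^2·41.5692/(4)·0.7927^3·0.6097^3 = +1.172880
  k=2: (−1)^3·41.5692/(12)·0.7927^1·0.6097^5 = -0.231294
d^3_{0,-1}(1.3113) = -0.660847 +1.172880 -0.231294 = +0.280739
Phases: e^{-i·(0)·5.6383}=+1.000000+0.000000i, e^{-i·(-1)·5.3947}=+0.630588-0.776117i ⇒ D=+0.177031-0.217887i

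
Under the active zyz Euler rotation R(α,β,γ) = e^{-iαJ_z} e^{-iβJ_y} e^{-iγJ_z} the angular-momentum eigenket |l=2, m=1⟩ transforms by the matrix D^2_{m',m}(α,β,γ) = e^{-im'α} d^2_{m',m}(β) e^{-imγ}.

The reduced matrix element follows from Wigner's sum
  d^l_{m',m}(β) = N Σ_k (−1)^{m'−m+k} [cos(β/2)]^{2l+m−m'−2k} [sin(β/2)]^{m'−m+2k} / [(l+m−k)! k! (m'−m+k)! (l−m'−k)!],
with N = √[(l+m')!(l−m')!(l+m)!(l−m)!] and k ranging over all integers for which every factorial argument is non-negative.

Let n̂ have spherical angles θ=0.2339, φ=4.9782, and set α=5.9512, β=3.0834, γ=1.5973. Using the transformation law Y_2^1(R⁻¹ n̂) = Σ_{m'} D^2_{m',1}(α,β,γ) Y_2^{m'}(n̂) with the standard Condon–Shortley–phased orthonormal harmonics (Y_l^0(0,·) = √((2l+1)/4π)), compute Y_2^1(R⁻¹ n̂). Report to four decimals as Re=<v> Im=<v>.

Re=-0.1389 Im=0.1428

Need the full column D^2_{m',1} for m'=−2..2 at α=5.9512, β=3.0834, γ=1.5973.
cos(β/2)=0.029092, sin(β/2)=0.999577
d^2_{-2,1}: single k=3 term ⇒ +0.058111;  D = -0.037011-0.044800i
d^2_{-1,1}: k∈[2..3] ⇒ +0.002537 -0.998308 = -0.995771;  D = +0.349376+0.932468i
d^2_{0,1}: k∈[1..2] ⇒ +0.000060 -0.071171 = -0.071110;  D = +0.001884+0.071085i
d^2_{1,1}: k∈[0..1] ⇒ +0.000001 -0.002537 = -0.002536;  D = -0.000763+0.002419i
d^2_{2,1}: single k=0 term ⇒ -0.000049;  D = -0.000029+0.000040i
Y_2^{m'}(θ=0.2339,φ=4.9782) and Σ D·Y over m':
  (-0.0370-0.0448i)·(-0.0179+0.0105i)  (+0.3494+0.9325i)·(+0.0458+0.1681i)  (+0.0019+0.0711i)·(+0.5800+0.0000i)  (-0.0008+0.0024i)·(-0.0458+0.1681i)  (-0.0000+0.0000i)·(-0.0179-0.0105i)
Y_2^1(R⁻¹ n̂) = -0.138872+0.142782i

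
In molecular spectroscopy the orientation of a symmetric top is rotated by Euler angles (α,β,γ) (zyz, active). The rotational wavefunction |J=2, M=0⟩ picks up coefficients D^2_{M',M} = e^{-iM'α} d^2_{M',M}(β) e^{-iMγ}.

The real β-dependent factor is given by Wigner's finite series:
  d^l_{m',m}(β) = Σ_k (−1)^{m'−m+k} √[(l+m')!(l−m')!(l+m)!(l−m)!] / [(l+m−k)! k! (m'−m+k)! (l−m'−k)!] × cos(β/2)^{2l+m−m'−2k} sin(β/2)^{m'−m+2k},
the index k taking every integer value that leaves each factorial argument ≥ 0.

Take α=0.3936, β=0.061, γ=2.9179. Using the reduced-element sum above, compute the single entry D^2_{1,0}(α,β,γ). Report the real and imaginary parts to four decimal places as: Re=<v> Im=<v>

Re=-0.0688 Im=0.0286

Split into d^2_{1,0}(β=0.061) × two z-phases.
Half-angle: c=0.999535, s=0.030495. N=√(6·1·2·2)=4.898979
The bounds max(0,m−m')=0 and min(l+m,l−m')=1 give 2 terms
  k=0: (−1)^1·4.8990/(2)·0.9995^3·0.0305^1 = -0.074594
  k=1: (−1)^2·4.8990/(2)·0.9995^1·0.0305^3 = +0.000069
d^2_{1,0}(0.061) = -0.074594 +0.000069 = -0.074524
Attach z-rotation phases: D = e^{-i(1)(0.3936)}·(-0.074524)·e^{-i(0)(2.9179)} = -0.068826+0.028581i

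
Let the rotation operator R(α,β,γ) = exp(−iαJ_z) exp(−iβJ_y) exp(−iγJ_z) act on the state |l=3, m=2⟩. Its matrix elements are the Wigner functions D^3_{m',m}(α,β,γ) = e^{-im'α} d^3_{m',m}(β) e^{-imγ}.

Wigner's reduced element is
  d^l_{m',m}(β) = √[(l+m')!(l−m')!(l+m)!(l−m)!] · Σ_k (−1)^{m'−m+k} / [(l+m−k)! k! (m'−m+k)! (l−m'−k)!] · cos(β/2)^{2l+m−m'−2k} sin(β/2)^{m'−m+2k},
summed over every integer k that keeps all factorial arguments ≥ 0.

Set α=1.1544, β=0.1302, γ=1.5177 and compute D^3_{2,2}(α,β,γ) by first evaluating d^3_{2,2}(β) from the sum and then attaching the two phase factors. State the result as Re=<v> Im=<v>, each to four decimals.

Re=0.5707 Im=0.7798

First d^3_{2,2}(β=0.1302), then the phase factors e^{-i(2)α} and e^{-i(2)γ}:
Half-angle: c=0.997882, s=0.065054. N=√(120·1·120·1)=120.000000
The bounds max(0,m−m')=0 and min(l+m,l−m')=1 give 2 terms
  k=0: (−1)^0·120.0000/(120)·0.9979^6·0.0651^0 = +0.987358
  k=1: (−1)^1·120.0000/(24)·0.9979^4·0.0651^2 = -0.020981
d^3_{2,2}(0.1302) = +0.987358 -0.020981 = +0.966376
D = (-0.672812-0.739813i)·(+0.966376)·(-0.994367-0.105993i) = +0.570749+0.779826i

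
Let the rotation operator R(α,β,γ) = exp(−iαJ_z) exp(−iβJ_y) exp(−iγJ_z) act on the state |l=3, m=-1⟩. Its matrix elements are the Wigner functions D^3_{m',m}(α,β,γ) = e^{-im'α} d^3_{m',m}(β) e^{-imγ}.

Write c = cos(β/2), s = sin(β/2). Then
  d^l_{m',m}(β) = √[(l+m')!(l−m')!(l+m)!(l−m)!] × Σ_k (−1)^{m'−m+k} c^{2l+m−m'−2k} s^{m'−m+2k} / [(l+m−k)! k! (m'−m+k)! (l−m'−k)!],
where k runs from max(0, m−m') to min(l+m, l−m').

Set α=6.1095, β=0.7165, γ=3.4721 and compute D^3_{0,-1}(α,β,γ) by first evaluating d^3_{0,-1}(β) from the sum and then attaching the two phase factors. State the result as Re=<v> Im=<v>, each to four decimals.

Re=0.4959 Im=0.1701

D^3_{0,-1}(6.1095,0.7165,3.4721) = e^{-i·0·6.1095}·d^3_{0,-1}(0.7165)·e^{-i·-1·3.4721}. Compute d first:
Half-angle: c=0.936512, s=0.350636. N=√(6·6·2·24)=41.569219
Admissible k: 0..2 (factorial args all ≥0)
  k=0: (−1)^1·41.5692/(12)·0.9365^5·0.3506^1 = -0.875011
  k=1: (−1)^2·41.5692/(4)·0.9365^3·0.3506^3 = +0.367977
  k=2: (−1)^3·41.5692/(12)·0.9365^1·0.3506^5 = -0.017194
d^3_{0,-1}(0.7165) = -0.875011 +0.367977 -0.017194 = -0.524228
Attach z-rotation phases: D = e^{-i(0)(6.1095)}·(-0.524228)·e^{-i(-1)(3.4721)} = +0.495856+0.170124i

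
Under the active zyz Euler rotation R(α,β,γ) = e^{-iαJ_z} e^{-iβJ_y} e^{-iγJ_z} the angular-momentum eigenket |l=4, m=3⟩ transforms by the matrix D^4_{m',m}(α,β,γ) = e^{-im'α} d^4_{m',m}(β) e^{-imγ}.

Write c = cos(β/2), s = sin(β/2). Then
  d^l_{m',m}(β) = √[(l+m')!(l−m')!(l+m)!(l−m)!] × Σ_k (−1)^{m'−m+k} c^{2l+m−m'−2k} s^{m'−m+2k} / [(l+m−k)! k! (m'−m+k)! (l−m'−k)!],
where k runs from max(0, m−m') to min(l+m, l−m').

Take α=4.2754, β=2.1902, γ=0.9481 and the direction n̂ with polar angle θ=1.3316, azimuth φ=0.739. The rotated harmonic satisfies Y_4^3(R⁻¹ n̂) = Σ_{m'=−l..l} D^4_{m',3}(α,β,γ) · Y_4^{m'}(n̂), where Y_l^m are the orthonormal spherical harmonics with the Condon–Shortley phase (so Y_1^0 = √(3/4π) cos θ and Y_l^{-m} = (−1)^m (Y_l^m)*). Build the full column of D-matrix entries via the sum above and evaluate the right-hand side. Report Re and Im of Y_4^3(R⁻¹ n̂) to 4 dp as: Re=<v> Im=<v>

Re=0.1277 Im=-0.0384

Need the full column D^4_{m',3} for m'=−4..4 at α=4.2754, β=2.1902, γ=0.9481.
cos(β/2)=0.457958, sin(β/2)=0.888974
d^4_{-4,3}: single k=7 term ⇒ +0.568321;  D = -0.068110+0.564225i
d^4_{-3,3}: k∈[6..7] ⇒ +0.724574 -0.390043 = +0.334531;  D = -0.283944-0.176882i
d^4_{-2,3}: k∈[5..6] ⇒ +0.598558 -0.751818 = -0.153260;  D = -0.128474+0.083565i
d^4_{-1,3}: k∈[4..5] ⇒ +0.363393 -0.821590 = -0.458197;  D = -0.063801-0.453734i
d^4_{0,3}: k∈[3..4] ⇒ +0.167439 -0.630936 = -0.463496;  D = +0.443164+0.135773i
d^4_{1,3}: k∈[2..3] ⇒ +0.057863 -0.363393 = -0.305530;  D = -0.204722+0.226799i
d^4_{2,3}: k∈[1..2] ⇒ +0.014052 -0.158847 = -0.144795;  D = -0.056323-0.133392i
d^4_{3,3}: k∈[0..1] ⇒ +0.001935 -0.051030 = -0.049096;  D = +0.049061+0.001839i
d^4_{4,3}: single k=0 term ⇒ -0.010622;  D = -0.004853+0.009449i
Y_4^{m'}(θ=1.3316,φ=0.739) and Σ D·Y over m':
  (-0.0681+0.5642i)·(-0.3875-0.0727i)  (-0.2839-0.1769i)·(-0.1637-0.2171i)  (-0.1285+0.0836i)·(-0.0178+0.1909i)  (-0.0638-0.4537i)·(-0.2098+0.1912i)  (+0.4432+0.1358i)·(+0.1509+0.0000i)  (-0.2047+0.2268i)·(+0.2098+0.1912i)  (-0.0563-0.1334i)·(-0.0178-0.1909i)  (+0.0491+0.0018i)·(+0.1637-0.2171i)  (-0.0049+0.0094i)·(-0.3875+0.0727i)
Y_4^3(R⁻¹ n̂) = +0.127721-0.038368i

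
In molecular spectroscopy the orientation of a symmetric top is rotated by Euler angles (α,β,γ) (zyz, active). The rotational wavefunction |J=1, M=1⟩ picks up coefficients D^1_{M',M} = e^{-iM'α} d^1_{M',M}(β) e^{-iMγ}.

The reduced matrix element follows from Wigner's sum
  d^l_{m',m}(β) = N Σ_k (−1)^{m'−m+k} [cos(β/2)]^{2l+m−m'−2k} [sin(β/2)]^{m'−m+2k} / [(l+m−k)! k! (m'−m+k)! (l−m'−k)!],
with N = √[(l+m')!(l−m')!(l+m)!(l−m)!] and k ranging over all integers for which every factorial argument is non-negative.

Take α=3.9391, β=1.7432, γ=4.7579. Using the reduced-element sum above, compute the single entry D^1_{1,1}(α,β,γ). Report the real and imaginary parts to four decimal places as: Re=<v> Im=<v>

D^1_{1,1}(3.9391,1.7432,4.7579) = e^{-i·1·3.9391}·d^1_{1,1}(1.7432)·e^{-i·1·4.7579}. Compute d first:
With c≡cos(β/2)=0.643603 and s≡sin(β/2)=0.765360, N=[2·1·2·1]^{1/2}=2.000000
Admissible k: 0..0 (factorial args all ≥0)
  k=0: (−1)^0·2.0000/(2)·0.6436^2·0.7654^0 = +0.414225
d^1_{1,1}(1.7432) = +0.414225
D = (-0.698493+0.715617i)·(+0.414225)·(+0.045495+0.998965i) = -0.309283-0.275547i

Re=-0.3093 Im=-0.2755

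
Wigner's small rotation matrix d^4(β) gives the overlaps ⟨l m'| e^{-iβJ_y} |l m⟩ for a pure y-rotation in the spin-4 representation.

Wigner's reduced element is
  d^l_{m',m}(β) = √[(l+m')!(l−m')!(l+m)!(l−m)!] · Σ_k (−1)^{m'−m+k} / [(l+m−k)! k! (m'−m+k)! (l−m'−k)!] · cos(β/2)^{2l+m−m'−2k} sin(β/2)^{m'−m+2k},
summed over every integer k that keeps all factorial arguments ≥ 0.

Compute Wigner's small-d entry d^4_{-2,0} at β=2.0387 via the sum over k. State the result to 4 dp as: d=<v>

d=0.1335

d^4_{-2,0}(β=2.0387) via Wigner's sum:
Half-angle: c=0.523920, s=0.851768. N=√(2·720·24·24)=910.735966
k: max(0,(0)−(-2))=2 … min(4+(0),4−(-2))=4
  k=2: (−1)^0·910.7360/(96)·0.5239^6·0.8518^2 = +0.142348
  k=3: (−1)^1·910.7360/(36)·0.5239^4·0.8518^4 = -1.003306
  k=4: (−1)^2·910.7360/(96)·0.5239^2·0.8518^6 = +0.994438
d^4_{-2,0}(2.0387) = +0.142348 -1.003306 +0.994438 = +0.133480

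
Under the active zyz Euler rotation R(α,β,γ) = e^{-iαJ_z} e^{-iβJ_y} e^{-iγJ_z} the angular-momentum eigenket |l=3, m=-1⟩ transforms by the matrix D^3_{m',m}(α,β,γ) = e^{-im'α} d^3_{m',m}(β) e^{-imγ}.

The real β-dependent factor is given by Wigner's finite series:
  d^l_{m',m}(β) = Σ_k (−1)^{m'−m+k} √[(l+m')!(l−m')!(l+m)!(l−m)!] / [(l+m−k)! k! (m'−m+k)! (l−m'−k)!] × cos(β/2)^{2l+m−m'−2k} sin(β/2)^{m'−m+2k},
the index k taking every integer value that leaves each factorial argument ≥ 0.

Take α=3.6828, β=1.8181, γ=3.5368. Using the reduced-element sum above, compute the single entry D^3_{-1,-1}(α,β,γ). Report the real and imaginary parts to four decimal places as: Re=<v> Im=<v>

First d^3_{-1,-1}(β=1.8181), then the phase factors e^{-i(-1)α} and e^{-i(-1)γ}:
Half-angle: c=0.614496, s=0.788920. N=√(2·24·2·24)=48.000000
k∈{0,1,2} keeps every argument non-negative
  k=0: (−1)^0·48.0000/(48)·0.6145^6·0.7889^0 = +0.053841
  k=1: (−1)^1·48.0000/(6)·0.6145^4·0.7889^2 = -0.709955
  k=2: (−1)^2·48.0000/(8)·0.6145^2·0.7889^4 = +0.877650
d^3_{-1,-1}(1.8181) = +0.053841 -0.709955 +0.877650 = +0.221535
D = (-0.857087-0.515171i)·(+0.221535)·(-0.922917-0.385000i) = +0.131299+0.178433i

Re=0.1313 Im=0.1784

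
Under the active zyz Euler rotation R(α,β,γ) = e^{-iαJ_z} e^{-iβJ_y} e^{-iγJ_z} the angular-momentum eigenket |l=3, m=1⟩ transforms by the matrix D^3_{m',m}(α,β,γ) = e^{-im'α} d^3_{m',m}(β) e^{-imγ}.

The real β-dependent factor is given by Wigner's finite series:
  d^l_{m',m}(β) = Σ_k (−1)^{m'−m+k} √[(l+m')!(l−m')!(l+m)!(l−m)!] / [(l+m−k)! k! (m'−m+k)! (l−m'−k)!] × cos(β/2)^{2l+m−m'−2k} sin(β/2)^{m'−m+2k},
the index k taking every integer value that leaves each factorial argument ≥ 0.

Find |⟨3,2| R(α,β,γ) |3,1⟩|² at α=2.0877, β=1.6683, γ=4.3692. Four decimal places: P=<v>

P=0.2105

D^3_{2,1}(2.0877,1.6683,4.3692) = e^{-i·2·2.0877}·d^3_{2,1}(1.6683)·e^{-i·1·4.3692}. Compute d first:
With c≡cos(β/2)=0.671808 and s≡sin(β/2)=0.740726, N=[120·1·24·2]^{1/2}=75.894664
Admissible k: 0..1 (factorial args all ≥0)
  k=0: (−1)^1·75.8947/(24)·0.6718^5·0.7407^1 = -0.320540
  k=1: (−1)^2·75.8947/(12)·0.6718^3·0.7407^3 = +0.779358
d^3_{2,1}(1.6683) = -0.320540 +0.779358 = +0.458818
|D^3_{2,1}|² = |d^3_{2,1}(β)|² = (+0.458818)² = 0.210514 (the z-rotation phases have unit modulus)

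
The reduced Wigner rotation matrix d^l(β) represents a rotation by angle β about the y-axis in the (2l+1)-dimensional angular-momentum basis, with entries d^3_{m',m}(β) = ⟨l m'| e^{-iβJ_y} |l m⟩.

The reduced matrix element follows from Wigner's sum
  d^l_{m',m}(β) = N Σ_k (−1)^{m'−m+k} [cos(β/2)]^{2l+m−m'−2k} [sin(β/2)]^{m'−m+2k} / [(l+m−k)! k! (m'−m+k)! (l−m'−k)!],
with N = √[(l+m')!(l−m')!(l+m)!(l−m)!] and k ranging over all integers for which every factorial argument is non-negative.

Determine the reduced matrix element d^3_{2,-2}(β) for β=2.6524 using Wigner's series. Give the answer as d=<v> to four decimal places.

d=-0.5743

d^3_{2,-2}(β=2.6524) via Wigner's sum:
Half-angle: c=0.242165, s=0.970235. N=√(120·1·1·120)=120.000000
k: max(0,(-2)−(2))=0 … min(3+(-2),3−(2))=1
  k=0: (−1)^4·120.0000/(24)·0.2422^2·0.9702^4 = +0.259836
  k=1: (−1)^5·120.0000/(120)·0.2422^0·0.9702^6 = -0.834184
d^3_{2,-2}(2.6524) = +0.259836 -0.834184 = -0.574348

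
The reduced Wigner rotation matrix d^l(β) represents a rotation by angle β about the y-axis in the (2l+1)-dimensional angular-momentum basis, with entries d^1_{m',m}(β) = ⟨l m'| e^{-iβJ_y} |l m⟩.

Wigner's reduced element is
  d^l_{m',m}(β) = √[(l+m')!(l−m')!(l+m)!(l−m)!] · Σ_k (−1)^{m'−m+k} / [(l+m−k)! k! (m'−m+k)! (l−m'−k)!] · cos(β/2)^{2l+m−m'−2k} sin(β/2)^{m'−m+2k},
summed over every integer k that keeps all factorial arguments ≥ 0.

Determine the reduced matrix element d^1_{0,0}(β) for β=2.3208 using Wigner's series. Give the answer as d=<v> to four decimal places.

d=-0.6816

d^1_{0,0}(β=2.3208) via Wigner's sum:
c=cos(2.3208/2)=0.398973, s=sin(2.3208/2)=0.916963; N=√[1·1·1·1]=1.000000
k: max(0,(0)−(0))=0 … min(1+(0),1−(0))=1
  k=0: (−1)^0·1.0000/(1)·0.3990^2·0.9170^0 = +0.159179
  k=1: (−1)^1·1.0000/(1)·0.3990^0·0.9170^2 = -0.840821
d^1_{0,0}(2.3208) = +0.159179 -0.840821 = -0.681641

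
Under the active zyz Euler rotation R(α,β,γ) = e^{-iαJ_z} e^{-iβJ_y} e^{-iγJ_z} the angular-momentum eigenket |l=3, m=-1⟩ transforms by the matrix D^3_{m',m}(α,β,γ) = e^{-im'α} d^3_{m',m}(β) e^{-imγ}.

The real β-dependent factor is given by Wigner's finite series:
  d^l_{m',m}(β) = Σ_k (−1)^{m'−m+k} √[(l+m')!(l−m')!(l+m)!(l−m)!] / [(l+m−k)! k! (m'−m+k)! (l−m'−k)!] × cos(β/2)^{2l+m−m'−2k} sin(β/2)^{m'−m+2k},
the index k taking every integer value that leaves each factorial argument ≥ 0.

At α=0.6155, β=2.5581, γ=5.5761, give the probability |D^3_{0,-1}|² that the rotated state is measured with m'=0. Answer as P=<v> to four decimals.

D^3_{0,-1}(0.6155,2.5581,5.5761) = e^{-i·0·0.6155}·d^3_{0,-1}(2.5581)·e^{-i·-1·5.5761}. Compute d first:
With c≡cos(β/2)=0.287625 and s≡sin(β/2)=0.957743, N=[6·6·2·24]^{1/2}=41.569219
The bounds max(0,m−m')=0 and min(l+m,l−m')=2 give 3 terms
  k=0: (−1)^1·41.5692/(12)·0.2876^5·0.9577^1 = -0.006531
  k=1: (−1)^2·41.5692/(4)·0.2876^3·0.9577^3 = +0.217240
  k=2: (−1)^3·41.5692/(12)·0.2876^1·0.9577^5 = -0.802902
d^3_{0,-1}(2.5581) = -0.006531 +0.217240 -0.802902 = -0.592193
|D^3_{0,-1}|² = |d^3_{0,-1}(β)|² = (-0.592193)² = 0.350693 (the z-rotation phases have unit modulus)

P=0.3507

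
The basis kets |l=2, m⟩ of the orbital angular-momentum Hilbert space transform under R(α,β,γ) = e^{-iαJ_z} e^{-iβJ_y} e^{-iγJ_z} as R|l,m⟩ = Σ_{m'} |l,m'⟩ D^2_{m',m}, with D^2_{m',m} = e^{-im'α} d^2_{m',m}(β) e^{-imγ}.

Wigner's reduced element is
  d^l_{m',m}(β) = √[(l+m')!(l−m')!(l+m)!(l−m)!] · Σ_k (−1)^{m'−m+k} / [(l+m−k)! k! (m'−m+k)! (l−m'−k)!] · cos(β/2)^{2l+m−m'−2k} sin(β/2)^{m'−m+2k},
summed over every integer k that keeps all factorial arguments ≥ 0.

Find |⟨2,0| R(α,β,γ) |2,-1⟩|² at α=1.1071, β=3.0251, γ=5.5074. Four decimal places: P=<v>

P=0.0200

First d^2_{0,-1}(β=3.0251), then the phase factors e^{-i(0)α} and e^{-i(-1)γ}:
Half-angle: c=0.058213, s=0.998304. N=√(2·2·1·6)=4.898979
The bounds max(0,m−m')=0 and min(l+m,l−m')=1 give 2 terms
  k=0: (−1)^1·4.8990/(2)·0.0582^3·0.9983^1 = -0.000482
  k=1: (−1)^2·4.8990/(2)·0.0582^1·0.9983^3 = +0.141869
d^2_{0,-1}(3.0251) = -0.000482 +0.141869 = +0.141387
|D^2_{0,-1}|² = |d^2_{0,-1}(β)|² = (+0.141387)² = 0.019990 (the z-rotation phases have unit modulus)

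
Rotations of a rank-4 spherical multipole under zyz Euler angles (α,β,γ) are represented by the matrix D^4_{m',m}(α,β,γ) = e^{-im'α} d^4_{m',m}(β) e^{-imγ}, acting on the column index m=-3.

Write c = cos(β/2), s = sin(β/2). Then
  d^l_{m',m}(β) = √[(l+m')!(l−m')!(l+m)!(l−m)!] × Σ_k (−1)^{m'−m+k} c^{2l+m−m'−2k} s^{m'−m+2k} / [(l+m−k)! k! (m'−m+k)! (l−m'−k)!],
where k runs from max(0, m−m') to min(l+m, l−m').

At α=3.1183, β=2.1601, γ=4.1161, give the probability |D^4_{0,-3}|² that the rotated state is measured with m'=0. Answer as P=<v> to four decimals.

P=0.2230

First d^4_{0,-3}(β=2.1601), then the phase factors e^{-i(0)α} and e^{-i(-3)γ}:
c=cos(2.1601/2)=0.471284, s=sin(2.1601/2)=0.881981; N=√[24·24·1·5040]=1703.830978
The bounds max(0,m−m')=0 and min(l+m,l−m')=1 give 2 terms
  k=0: (−1)^3·1703.8310/(144)·0.4713^5·0.8820^3 = -0.188737
  k=1: (−1)^4·1703.8310/(144)·0.4713^3·0.8820^5 = +0.661013
d^4_{0,-3}(2.1601) = -0.188737 +0.661013 = +0.472276
|D^4_{0,-3}|² = |d^4_{0,-3}(β)|² = (+0.472276)² = 0.223045 (the z-rotation phases have unit modulus)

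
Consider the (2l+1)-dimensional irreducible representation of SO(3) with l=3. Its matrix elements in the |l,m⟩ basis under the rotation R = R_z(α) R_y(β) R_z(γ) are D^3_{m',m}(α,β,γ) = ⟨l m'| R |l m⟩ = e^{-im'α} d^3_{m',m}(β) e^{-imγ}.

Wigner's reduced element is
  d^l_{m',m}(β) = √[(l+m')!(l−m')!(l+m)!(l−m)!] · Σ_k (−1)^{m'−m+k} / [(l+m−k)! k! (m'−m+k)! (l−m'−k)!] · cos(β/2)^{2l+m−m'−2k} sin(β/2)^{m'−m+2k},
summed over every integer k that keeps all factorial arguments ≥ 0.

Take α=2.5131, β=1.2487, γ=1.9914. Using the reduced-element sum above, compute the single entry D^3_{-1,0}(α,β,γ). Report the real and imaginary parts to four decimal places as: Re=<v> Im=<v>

First d^3_{-1,0}(β=1.2487), then the phase factors e^{-i(-1)α} and e^{-i(0)γ}:
With c≡cos(β/2)=0.811343 and s≡sin(β/2)=0.584570, N=[2·24·6·6]^{1/2}=41.569219
The bounds max(0,m−m')=1 and min(l+m,l−m')=3 give 3 terms
  k=1: (−1)^0·41.5692/(12)·0.8113^5·0.5846^1 = +0.711951
  k=2: (−1)^1·41.5692/(4)·0.8113^3·0.5846^3 = -1.108755
  k=3: (−1)^2·41.5692/(12)·0.8113^1·0.5846^5 = +0.191857
d^3_{-1,0}(1.2487) = +0.711951 -1.108755 +0.191857 = -0.204946
Phases: e^{-i·(-1)·2.5131}=-0.808915+0.587926i, e^{-i·(0)·1.9914}=+1.000000+0.000000i ⇒ D=+0.165784-0.120493i

Re=0.1658 Im=-0.1205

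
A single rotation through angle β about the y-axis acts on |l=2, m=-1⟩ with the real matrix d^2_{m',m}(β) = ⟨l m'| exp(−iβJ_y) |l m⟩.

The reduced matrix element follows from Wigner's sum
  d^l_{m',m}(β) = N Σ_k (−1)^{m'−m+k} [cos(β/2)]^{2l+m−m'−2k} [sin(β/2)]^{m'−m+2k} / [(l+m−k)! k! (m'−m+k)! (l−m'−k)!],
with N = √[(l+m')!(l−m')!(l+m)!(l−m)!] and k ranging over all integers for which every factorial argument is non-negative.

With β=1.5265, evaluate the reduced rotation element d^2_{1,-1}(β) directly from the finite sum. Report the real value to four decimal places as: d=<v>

d=0.5202

d^2_{1,-1}(β=1.5265) via Wigner's sum:
c=cos(1.5265/2)=0.722593, s=sin(1.5265/2)=0.691274; N=√[6·1·1·6]=6.000000
The bounds max(0,m−m')=0 and min(l+m,l−m')=1 give 2 terms
  k=0: (−1)^2·6.0000/(2)·0.7226^2·0.6913^2 = +0.748529
  k=1: (−1)^3·6.0000/(6)·0.7226^0·0.6913^4 = -0.228349
d^2_{1,-1}(1.5265) = +0.748529 -0.228349 = +0.520180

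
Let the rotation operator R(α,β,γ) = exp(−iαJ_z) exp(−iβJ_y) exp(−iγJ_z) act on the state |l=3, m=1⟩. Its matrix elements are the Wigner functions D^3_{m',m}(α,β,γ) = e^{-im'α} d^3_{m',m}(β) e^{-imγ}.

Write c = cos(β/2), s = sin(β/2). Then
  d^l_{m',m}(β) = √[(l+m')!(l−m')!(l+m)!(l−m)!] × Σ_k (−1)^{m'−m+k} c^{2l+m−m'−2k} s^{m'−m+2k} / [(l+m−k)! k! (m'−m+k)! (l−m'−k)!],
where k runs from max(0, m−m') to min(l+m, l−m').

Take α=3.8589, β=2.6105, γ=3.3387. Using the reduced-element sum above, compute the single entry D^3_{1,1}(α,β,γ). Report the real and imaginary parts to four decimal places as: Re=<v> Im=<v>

First d^3_{1,1}(β=2.6105), then the phase factors e^{-i(1)α} and e^{-i(1)γ}:
Half-angle: c=0.262436, s=0.964949. N=√(24·2·24·2)=48.000000
k∈{0,1,2} keeps every argument non-negative
  k=0: (−1)^0·48.0000/(48)·0.2624^6·0.9649^0 = +0.000327
  k=1: (−1)^1·48.0000/(6)·0.2624^4·0.9649^2 = -0.035334
  k=2: (−1)^2·48.0000/(8)·0.2624^2·0.9649^4 = +0.358276
d^3_{1,1}(2.6105) = +0.000327 -0.035334 +0.358276 = +0.323268
D = (-0.753578+0.657358i)·(+0.323268)·(-0.980637+0.195834i) = +0.197276-0.256095i

Re=0.1973 Im=-0.2561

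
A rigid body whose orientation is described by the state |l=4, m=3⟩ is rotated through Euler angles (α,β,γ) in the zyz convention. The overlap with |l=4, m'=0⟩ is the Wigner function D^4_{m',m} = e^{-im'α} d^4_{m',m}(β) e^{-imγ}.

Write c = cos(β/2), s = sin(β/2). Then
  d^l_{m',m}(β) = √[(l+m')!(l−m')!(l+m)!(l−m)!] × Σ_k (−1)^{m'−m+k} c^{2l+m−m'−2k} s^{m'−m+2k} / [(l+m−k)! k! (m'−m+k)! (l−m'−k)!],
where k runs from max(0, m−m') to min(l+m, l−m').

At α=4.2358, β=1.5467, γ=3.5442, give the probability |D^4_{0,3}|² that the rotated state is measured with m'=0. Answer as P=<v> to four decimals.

D^4_{0,3}(4.2358,1.5467,3.5442) = e^{-i·0·4.2358}·d^4_{0,3}(1.5467)·e^{-i·3·3.5442}. Compute d first:
Half-angle: c=0.715575, s=0.698536. N=√(24·24·5040·1)=1703.830978
The bounds max(0,m−m')=3 and min(l+m,l−m')=4 give 2 terms
  k=3: (−1)^0·1703.8310/(144)·0.7156^5·0.6985^3 = +0.756668
  k=4: (−1)^1·1703.8310/(144)·0.7156^3·0.6985^5 = -0.721064
d^4_{0,3}(1.5467) = +0.756668 -0.721064 = +0.035604
|D^4_{0,3}|² = |d^4_{0,3}(β)|² = (+0.035604)² = 0.001268 (the z-rotation phases have unit modulus)

P=0.0013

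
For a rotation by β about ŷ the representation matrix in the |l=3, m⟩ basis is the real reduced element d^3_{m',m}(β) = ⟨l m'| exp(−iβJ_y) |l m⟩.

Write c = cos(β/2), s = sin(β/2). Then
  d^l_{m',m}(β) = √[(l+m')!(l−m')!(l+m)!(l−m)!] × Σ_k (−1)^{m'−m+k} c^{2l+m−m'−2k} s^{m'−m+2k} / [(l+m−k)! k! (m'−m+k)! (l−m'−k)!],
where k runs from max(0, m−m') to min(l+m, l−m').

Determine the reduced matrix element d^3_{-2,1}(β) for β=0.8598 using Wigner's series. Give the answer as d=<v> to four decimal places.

d=0.3078

d^3_{-2,1}(β=0.8598) via Wigner's sum:
With c≡cos(β/2)=0.909007 and s≡sin(β/2)=0.416780, N=[1·120·24·2]^{1/2}=75.894664
k∈{3,4} keeps every argument non-negative
  k=3: (−1)^0·75.8947/(12)·0.9090^3·0.4168^3 = +0.343916
  k=4: (−1)^1·75.8947/(24)·0.9090^1·0.4168^5 = -0.036149
d^3_{-2,1}(0.8598) = +0.343916 -0.036149 = +0.307767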